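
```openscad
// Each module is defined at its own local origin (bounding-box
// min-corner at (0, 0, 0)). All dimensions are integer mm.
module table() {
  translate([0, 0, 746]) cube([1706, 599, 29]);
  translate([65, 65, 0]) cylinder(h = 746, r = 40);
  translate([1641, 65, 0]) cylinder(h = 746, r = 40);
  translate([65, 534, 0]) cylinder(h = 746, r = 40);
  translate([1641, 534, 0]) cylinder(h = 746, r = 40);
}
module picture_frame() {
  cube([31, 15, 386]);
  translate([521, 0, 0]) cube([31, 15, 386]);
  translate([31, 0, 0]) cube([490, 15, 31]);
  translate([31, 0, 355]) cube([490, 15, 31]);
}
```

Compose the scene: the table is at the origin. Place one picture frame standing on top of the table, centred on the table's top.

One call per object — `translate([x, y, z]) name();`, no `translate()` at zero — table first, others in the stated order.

table();
translate([577, 292, 775]) picture_frame();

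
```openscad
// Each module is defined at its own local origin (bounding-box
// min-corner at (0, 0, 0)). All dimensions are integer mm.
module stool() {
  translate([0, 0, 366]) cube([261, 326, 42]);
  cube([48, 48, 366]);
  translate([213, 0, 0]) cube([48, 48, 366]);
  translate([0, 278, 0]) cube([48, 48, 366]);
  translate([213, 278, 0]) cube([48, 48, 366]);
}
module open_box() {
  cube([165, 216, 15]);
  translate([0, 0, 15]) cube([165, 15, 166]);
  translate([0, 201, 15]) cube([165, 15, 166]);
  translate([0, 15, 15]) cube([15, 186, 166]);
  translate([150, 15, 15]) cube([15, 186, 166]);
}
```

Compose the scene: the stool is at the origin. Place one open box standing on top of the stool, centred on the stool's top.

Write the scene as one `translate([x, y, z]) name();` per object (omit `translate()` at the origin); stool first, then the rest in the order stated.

stool();
translate([48, 55, 408]) open_box();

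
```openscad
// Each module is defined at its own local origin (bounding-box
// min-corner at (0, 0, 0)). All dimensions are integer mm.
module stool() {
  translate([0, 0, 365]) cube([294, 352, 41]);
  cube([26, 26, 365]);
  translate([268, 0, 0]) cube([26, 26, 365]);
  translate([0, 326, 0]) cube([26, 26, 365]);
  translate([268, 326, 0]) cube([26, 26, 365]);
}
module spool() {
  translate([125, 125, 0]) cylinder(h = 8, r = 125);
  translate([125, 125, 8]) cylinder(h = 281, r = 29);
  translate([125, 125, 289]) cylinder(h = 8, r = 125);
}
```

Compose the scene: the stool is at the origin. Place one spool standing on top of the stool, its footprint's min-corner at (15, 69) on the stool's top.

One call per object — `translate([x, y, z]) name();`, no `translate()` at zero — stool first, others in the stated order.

stool();
translate([15, 69, 406]) spool();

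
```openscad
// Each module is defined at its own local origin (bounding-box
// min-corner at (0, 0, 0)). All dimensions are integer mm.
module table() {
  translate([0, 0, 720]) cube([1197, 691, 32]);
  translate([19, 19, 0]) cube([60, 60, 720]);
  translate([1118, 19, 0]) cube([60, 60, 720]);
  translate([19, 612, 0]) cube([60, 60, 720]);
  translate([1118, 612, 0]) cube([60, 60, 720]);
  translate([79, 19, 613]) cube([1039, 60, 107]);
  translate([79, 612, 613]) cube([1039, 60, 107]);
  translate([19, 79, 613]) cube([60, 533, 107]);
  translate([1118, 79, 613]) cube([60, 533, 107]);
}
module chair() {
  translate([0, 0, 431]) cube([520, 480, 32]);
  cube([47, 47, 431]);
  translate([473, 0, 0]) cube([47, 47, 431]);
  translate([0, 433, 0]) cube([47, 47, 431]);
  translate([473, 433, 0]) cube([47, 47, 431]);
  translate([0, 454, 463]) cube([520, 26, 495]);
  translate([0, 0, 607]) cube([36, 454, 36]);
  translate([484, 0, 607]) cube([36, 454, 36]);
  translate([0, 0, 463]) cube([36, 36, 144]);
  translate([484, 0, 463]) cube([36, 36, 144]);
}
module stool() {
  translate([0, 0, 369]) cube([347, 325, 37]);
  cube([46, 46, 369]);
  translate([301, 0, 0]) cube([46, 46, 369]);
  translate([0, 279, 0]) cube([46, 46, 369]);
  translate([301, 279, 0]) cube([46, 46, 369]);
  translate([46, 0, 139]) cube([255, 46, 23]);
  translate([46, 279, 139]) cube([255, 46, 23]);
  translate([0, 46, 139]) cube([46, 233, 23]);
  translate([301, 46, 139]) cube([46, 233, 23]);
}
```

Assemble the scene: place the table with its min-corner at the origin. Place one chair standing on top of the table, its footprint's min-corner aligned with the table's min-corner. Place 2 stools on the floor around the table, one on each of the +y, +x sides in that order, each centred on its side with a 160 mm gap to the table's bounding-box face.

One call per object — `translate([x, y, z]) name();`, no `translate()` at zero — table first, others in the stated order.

table();
translate([0, 0, 752]) chair();
translate([425, 851, 0]) stool();
translate([1357, 183, 0]) stool();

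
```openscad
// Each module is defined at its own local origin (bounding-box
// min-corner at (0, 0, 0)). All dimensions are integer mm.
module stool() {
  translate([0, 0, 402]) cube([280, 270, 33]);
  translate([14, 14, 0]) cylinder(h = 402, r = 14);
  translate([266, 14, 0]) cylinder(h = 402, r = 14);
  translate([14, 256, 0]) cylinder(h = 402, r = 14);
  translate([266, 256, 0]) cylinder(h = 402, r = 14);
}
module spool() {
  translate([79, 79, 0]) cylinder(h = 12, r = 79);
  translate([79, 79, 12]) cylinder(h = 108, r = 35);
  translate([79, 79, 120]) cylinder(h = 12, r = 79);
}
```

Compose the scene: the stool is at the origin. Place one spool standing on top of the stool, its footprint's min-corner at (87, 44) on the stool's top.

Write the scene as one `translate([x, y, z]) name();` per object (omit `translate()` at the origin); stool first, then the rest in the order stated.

stool();
translate([87, 44, 435]) spool();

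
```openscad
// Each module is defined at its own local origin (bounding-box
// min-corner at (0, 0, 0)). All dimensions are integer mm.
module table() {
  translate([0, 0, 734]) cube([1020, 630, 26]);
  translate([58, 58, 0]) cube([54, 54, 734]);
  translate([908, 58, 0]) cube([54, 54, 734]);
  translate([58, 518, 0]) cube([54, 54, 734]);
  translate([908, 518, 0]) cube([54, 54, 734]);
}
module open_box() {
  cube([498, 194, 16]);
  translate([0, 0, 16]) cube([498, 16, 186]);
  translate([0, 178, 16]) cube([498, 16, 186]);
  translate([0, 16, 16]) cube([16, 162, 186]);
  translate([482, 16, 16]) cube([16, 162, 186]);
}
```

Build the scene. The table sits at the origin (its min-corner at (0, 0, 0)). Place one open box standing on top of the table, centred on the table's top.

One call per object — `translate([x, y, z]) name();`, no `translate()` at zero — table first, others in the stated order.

table();
translate([261, 218, 760]) open_box();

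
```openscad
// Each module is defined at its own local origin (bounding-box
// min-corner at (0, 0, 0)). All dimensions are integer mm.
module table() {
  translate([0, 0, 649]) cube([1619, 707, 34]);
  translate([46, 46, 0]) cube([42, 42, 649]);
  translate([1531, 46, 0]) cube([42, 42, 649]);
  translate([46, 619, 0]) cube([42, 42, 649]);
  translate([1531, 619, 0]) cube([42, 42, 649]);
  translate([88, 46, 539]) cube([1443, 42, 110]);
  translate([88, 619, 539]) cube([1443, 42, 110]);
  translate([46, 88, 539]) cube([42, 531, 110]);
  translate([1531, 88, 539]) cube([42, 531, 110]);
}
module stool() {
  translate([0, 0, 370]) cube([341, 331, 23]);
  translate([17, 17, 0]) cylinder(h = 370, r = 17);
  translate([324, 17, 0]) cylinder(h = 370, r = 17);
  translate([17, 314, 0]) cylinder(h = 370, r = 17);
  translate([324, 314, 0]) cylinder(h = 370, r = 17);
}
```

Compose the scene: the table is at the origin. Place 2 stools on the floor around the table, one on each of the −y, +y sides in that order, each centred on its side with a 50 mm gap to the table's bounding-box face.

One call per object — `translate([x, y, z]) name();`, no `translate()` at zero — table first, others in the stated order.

table();
translate([639, -381, 0]) stool();
translate([639, 757, 0]) stool();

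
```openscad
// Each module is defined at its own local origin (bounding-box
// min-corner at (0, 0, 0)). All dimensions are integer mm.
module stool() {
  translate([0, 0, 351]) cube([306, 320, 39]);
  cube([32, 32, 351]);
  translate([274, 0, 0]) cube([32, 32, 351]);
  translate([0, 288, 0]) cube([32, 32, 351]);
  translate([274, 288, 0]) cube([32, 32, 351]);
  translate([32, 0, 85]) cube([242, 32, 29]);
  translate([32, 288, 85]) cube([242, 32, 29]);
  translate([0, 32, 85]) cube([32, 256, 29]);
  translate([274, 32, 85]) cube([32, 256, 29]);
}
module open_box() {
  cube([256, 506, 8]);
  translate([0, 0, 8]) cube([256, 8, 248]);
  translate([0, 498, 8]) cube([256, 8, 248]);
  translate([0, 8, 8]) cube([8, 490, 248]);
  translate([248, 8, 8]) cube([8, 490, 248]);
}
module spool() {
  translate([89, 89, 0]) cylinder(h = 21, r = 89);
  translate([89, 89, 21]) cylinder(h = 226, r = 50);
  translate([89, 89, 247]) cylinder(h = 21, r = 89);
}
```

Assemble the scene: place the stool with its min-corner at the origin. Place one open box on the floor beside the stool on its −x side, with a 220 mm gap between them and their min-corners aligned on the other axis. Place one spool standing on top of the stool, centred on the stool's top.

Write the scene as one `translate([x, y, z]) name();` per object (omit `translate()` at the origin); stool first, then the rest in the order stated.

stool();
translate([-476, 0, 0]) open_box();
translate([64, 71, 390]) spool();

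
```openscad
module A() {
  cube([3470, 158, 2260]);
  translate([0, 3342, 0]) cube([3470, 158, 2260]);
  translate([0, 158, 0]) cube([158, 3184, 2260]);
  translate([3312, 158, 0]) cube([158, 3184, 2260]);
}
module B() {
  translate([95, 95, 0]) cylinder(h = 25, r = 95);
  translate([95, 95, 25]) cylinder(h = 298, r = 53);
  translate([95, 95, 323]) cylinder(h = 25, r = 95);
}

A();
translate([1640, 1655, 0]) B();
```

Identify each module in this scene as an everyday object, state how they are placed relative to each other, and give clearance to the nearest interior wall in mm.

A is a house frame. B is a spool. The spool sits inside the house frame, centred. The clearance to the nearest interior wall is 1482 mm.

Clearances: x = 1482, y = 1497; minimum 1482 mm.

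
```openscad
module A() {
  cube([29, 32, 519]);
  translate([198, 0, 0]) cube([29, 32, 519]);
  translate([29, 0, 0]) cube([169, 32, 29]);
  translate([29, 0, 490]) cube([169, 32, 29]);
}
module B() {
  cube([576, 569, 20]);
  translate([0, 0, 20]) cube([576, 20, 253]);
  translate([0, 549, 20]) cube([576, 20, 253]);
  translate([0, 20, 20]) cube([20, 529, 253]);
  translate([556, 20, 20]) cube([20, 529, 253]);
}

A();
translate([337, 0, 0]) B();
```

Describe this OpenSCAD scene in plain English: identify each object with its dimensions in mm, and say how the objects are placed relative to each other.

A is a rectangular picture frame lying in the x–z plane (depth along y). The opening is 169 mm wide (x) by 461 mm tall (z), surrounded by a border 29 mm wide on all four sides. The frame is 32 mm deep and is made of two full-height vertical stiles with two horizontal rails fitted between them.

B is an open-topped rectangular box: outside dimensions 576×569×273 mm, with a uniform wall and base thickness of 20 mm. The base is a full 576×569 slab on the floor; four walls sit on top of the base. The front and back walls (the −y and +y sides) span the full width; the two side walls fit between them.

The open box is on the floor beside the picture frame on its +x side.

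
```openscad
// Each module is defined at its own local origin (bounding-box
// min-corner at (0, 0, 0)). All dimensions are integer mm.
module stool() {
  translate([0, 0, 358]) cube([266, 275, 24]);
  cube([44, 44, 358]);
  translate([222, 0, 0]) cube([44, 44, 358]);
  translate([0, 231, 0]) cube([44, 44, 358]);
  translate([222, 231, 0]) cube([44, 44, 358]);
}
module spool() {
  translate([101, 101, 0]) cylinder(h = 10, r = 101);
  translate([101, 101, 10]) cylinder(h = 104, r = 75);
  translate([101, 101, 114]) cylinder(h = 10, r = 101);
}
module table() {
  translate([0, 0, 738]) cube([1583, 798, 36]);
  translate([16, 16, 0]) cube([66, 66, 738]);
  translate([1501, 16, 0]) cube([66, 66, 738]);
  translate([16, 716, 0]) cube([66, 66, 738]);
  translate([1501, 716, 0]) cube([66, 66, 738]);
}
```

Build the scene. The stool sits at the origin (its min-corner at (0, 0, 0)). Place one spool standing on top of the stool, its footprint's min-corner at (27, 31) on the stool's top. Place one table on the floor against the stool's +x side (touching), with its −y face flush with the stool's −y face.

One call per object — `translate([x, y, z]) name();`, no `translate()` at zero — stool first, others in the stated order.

stool();
translate([27, 31, 382]) spool();
translate([266, 0, 0]) table();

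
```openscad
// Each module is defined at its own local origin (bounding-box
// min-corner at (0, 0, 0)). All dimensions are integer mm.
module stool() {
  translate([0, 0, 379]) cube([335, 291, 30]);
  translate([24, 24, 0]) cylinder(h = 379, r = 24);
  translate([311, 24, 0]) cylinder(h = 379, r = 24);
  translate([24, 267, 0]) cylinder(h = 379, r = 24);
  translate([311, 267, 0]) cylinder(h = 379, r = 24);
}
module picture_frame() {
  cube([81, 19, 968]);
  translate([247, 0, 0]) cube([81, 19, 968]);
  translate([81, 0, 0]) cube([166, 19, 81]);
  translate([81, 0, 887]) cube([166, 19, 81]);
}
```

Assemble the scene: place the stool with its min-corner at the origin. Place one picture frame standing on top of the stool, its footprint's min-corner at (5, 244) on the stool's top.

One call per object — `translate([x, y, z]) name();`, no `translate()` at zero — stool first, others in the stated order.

stool();
translate([5, 244, 409]) picture_frame();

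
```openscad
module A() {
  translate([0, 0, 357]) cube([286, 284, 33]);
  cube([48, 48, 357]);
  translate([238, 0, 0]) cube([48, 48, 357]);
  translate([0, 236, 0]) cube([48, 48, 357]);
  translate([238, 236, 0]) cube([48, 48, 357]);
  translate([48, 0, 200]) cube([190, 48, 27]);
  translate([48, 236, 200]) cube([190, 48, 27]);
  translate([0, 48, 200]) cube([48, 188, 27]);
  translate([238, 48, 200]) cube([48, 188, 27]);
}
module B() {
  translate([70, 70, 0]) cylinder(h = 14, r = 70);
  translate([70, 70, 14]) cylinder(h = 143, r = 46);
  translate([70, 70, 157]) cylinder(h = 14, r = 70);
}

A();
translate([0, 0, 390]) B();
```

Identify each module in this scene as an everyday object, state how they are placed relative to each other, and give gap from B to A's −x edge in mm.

A is a stool. B is a spool. The spool is on top of the stool. The gap from the spool to the stool's −x edge is 0 mm.

The spool's min-x is at 0; the stool's min-x is 0; gap = 0 mm.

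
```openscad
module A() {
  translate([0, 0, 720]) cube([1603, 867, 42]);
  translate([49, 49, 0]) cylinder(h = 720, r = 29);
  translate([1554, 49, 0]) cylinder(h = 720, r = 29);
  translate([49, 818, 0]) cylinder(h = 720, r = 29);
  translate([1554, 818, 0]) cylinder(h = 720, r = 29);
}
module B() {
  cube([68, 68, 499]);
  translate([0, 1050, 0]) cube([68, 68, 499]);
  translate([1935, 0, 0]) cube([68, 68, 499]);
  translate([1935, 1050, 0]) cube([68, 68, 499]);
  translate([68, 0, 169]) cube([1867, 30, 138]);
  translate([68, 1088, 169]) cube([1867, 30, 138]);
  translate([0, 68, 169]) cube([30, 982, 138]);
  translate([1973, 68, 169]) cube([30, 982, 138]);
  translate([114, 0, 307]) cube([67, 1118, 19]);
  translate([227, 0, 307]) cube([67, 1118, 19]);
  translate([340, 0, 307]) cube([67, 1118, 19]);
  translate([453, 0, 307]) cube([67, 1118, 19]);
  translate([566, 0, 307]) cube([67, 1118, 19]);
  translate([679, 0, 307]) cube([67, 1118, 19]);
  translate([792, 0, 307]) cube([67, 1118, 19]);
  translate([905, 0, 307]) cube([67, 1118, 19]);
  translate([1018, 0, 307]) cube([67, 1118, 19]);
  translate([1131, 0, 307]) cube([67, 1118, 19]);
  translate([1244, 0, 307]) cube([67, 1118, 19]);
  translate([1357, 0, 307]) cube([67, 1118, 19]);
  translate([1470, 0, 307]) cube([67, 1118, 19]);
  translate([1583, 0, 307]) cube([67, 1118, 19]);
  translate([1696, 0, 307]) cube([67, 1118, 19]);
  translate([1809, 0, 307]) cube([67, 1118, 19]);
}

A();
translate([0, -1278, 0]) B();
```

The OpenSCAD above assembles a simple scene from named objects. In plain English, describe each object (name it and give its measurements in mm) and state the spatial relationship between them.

A is a rectangular dining table. The top is 1603×867×42 mm with its upper surface at z = 762 mm. It stands on four round legs of 58 mm diameter, each leg's bounding box inset 20 mm from the nearest pair of top edges, running from the floor to the underside of the top.

B is a bed frame 2003 mm long (x) by 1118 mm wide (y). Four 68×68 mm corner posts, 499 mm tall, at the corners of the footprint. Four rails of 30 mm thickness and 138 mm height run between adjacent posts with their undersides at z = 169 mm, their outer faces flush with the outside of the frame (the two x-running rails run between the posts' inner faces; the two y-running rails run between the posts' inner faces). 16 slats, each 67 mm wide (x) and 19 mm thick, lie across the top of the two x-running rails, running the full 1118 mm width of the frame in y; the slats are evenly spaced along x between the inner faces of the end posts with equal gaps (rounded down to the nearest mm) at the −x end and between each pair — any rounding remainder accumulates at the +x end.

The bed frame is on the floor beside the table on its −y side.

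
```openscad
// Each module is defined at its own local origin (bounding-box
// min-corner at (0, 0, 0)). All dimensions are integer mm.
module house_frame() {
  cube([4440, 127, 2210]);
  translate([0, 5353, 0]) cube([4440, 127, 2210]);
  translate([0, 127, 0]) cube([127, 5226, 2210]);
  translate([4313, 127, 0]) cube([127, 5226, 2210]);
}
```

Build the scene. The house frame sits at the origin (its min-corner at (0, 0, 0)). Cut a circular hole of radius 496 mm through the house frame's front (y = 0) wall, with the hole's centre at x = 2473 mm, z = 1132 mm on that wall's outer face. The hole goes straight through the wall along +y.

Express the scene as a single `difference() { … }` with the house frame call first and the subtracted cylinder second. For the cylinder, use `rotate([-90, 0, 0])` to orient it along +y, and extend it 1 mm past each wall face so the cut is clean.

difference() {
  house_frame();
  translate([2473, -1, 1132]) rotate([-90, 0, 0]) cylinder(h = 129, r = 496);
}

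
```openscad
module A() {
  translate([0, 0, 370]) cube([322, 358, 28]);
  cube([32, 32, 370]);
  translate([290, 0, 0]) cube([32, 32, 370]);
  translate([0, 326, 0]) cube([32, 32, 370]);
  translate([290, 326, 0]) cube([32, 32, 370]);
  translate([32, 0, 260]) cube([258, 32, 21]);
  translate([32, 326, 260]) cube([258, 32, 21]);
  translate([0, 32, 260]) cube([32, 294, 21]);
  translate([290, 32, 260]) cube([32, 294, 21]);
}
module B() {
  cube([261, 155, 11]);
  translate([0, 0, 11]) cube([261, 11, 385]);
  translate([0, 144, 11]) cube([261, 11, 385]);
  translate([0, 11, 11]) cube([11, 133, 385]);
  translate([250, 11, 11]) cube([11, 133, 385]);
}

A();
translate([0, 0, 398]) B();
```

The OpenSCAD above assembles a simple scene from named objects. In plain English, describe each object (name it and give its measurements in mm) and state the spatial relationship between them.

A is a simple wooden stool: a rectangular seat 322 mm (x) by 358 mm (y), 28 mm thick, top face at z = 398 mm, on four square legs, each 32×32 mm in cross-section. The legs rest on z = 0, each flush with a corner of the seat. Four stretchers, 32 mm wide and 21 mm tall, connect adjacent legs with their undersides at z = 260 mm, each running between the inner faces of the legs it joins and aligned with the legs' outer faces on the other axis.

B is an open-topped rectangular box: outside dimensions 261×155×396 mm, with a uniform wall and base thickness of 11 mm. The base is a full 261×155 slab on the floor; four walls sit on top of the base. The front and back walls (the −y and +y sides) span the full width; the two side walls fit between them.

The open box is on top of the stool.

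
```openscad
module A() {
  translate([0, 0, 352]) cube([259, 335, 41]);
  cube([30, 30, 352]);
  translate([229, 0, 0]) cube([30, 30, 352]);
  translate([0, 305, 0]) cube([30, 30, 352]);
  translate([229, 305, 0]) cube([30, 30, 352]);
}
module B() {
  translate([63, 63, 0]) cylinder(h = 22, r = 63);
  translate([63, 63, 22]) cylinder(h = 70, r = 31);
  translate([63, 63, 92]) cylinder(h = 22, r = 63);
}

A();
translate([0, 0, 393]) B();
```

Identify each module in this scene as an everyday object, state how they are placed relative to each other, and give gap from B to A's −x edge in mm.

A is a stool. B is a spool. The spool is on top of the stool. The gap from the spool to the stool's −x edge is 0 mm.

The spool's min-x is at 0; the stool's min-x is 0; gap = 0 mm.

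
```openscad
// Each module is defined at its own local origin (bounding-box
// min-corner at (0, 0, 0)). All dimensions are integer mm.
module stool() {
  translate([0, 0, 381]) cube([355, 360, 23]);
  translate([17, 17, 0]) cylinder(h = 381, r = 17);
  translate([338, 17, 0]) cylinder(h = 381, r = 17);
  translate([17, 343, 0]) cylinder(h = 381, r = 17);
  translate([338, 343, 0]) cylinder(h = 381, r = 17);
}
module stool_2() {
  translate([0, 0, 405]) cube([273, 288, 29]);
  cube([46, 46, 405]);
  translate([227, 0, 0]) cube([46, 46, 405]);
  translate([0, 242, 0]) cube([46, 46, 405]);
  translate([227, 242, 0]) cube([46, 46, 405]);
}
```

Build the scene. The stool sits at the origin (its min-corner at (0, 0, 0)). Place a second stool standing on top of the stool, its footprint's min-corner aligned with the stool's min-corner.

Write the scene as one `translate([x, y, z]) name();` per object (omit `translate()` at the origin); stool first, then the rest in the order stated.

stool();
translate([0, 0, 404]) stool_2();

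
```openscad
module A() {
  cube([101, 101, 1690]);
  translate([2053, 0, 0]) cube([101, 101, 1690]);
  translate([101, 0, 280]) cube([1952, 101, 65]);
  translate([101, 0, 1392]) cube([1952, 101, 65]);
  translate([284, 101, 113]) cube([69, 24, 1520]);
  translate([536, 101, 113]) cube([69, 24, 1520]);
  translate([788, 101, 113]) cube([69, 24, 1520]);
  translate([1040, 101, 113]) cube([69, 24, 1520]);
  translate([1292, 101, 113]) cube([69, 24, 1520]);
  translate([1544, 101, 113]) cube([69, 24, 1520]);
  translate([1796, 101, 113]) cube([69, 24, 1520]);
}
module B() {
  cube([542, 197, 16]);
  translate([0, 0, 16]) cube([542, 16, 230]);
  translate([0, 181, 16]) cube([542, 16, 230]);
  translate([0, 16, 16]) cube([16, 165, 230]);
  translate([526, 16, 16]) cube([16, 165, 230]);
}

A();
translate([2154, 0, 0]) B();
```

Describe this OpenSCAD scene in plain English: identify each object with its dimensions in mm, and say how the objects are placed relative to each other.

A is a fence section. Two 101×101 mm posts, 1690 mm tall, stand on the floor with a clear span of 1952 mm between their inner faces. Two horizontal rails of 101×65 mm section span the gap between the posts with their undersides at z = 280 mm and z = 1392 mm, flush with the posts' −y face. 7 pickets, each 69 mm wide, 24 mm thick and 1520 mm tall, are fixed to the +y face of the rails with their bottoms at z = 113 mm, evenly spaced across the span with equal gaps (rounded down to the nearest mm) at the −x end and between each pair — any rounding remainder accumulates at the +x end.

B is an open storage box with external size 542×197×246 mm and wall thickness 16 mm (the base is also 16 mm thick). The base covers the whole footprint; the four walls stand on the base, with the y-facing walls full-width and the x-facing walls fitting between their inner faces.

The open box is against the fence section's +x side, with their −y faces flush.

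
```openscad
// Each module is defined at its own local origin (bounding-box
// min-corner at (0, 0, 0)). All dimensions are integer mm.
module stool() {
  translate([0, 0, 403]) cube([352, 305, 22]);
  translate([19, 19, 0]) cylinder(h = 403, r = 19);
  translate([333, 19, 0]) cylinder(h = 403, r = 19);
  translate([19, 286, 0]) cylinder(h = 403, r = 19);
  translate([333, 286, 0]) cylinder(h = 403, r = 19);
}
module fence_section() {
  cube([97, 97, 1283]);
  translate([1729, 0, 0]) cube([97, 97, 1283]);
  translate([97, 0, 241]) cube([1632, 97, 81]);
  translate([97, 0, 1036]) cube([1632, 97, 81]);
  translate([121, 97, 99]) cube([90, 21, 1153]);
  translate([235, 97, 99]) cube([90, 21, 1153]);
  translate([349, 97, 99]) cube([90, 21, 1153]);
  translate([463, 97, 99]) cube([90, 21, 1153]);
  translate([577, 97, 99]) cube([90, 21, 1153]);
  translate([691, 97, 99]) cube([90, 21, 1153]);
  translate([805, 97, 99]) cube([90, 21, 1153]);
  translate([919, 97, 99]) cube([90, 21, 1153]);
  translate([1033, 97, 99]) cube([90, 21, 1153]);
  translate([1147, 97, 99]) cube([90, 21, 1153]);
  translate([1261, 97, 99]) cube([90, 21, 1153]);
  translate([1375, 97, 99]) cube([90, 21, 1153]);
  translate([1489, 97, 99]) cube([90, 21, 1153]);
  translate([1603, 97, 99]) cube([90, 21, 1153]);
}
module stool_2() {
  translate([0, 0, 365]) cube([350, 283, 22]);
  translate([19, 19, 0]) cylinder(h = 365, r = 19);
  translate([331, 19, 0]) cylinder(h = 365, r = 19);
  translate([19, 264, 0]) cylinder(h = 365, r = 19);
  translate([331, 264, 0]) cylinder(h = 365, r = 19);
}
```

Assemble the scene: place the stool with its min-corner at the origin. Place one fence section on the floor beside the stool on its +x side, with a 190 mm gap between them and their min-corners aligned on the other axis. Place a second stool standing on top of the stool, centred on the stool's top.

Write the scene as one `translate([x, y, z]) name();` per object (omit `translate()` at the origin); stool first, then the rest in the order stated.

stool();
translate([542, 0, 0]) fence_section();
translate([1, 11, 425]) stool_2();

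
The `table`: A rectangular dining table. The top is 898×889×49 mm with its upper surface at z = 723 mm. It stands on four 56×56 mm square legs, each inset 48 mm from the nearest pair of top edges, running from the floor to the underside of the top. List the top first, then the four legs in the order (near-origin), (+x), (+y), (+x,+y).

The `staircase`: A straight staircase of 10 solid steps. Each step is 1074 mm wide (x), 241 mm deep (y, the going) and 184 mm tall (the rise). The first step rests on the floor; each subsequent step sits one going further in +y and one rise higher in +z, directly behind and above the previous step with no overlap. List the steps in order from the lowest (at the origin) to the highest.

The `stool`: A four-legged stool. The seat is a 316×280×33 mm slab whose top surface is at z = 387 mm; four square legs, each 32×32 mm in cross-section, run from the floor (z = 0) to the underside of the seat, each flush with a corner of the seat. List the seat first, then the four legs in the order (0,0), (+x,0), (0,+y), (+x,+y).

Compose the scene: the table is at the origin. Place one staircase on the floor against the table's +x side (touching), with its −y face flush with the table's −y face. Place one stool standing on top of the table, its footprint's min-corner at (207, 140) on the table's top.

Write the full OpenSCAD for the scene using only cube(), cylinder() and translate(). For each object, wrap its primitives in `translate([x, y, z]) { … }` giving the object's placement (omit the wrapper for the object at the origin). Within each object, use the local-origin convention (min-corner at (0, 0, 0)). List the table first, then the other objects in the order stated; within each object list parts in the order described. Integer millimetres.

translate([0, 0, 674]) cube([898, 889, 49]);
translate([48, 48, 0]) cube([56, 56, 674]);
translate([794, 48, 0]) cube([56, 56, 674]);
translate([48, 785, 0]) cube([56, 56, 674]);
translate([794, 785, 0]) cube([56, 56, 674]);
translate([898, 0, 0]) {
  cube([1074, 241, 184]);
  translate([0, 241, 184]) cube([1074, 241, 184]);
  translate([0, 482, 368]) cube([1074, 241, 184]);
  translate([0, 723, 552]) cube([1074, 241, 184]);
  translate([0, 964, 736]) cube([1074, 241, 184]);
  translate([0, 1205, 920]) cube([1074, 241, 184]);
  translate([0, 1446, 1104]) cube([1074, 241, 184]);
  translate([0, 1687, 1288]) cube([1074, 241, 184]);
  translate([0, 1928, 1472]) cube([1074, 241, 184]);
  translate([0, 2169, 1656]) cube([1074, 241, 184]);
}
translate([207, 140, 723]) {
  translate([0, 0, 354]) cube([316, 280, 33]);
  cube([32, 32, 354]);
  translate([284, 0, 0]) cube([32, 32, 354]);
  translate([0, 248, 0]) cube([32, 32, 354]);
  translate([284, 248, 0]) cube([32, 32, 354]);
}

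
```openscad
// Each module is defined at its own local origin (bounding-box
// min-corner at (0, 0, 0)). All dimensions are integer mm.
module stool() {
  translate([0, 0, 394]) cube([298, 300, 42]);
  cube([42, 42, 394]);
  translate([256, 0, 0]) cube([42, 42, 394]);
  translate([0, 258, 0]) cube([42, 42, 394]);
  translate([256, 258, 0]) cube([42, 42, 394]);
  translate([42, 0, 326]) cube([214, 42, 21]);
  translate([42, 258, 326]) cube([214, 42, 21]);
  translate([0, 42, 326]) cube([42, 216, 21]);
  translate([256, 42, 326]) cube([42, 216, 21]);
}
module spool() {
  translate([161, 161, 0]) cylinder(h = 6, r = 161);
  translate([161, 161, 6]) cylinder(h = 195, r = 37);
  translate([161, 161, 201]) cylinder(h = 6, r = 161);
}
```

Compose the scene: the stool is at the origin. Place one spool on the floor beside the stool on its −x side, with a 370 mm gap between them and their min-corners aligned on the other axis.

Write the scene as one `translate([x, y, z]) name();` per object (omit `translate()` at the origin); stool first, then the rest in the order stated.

stool();
translate([-692, 0, 0]) spool();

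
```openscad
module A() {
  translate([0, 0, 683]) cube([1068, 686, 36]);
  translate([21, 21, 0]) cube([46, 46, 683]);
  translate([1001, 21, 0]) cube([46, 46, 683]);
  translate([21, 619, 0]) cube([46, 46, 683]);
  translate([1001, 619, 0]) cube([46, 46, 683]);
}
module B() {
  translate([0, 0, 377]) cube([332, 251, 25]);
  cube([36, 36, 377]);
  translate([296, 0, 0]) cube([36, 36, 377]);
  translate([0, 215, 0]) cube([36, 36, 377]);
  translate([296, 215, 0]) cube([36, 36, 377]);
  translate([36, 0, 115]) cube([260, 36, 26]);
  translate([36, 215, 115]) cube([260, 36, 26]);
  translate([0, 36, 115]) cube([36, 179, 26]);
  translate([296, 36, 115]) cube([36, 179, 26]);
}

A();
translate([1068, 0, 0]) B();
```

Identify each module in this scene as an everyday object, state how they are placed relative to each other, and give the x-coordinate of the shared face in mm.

A is a table. B is a stool. The stool is against the table's +x side, with their −y faces flush. The x-coordinate of the shared face is 1068 mm.

The table's +x face and the stool's −x face are both at x = 1068 mm.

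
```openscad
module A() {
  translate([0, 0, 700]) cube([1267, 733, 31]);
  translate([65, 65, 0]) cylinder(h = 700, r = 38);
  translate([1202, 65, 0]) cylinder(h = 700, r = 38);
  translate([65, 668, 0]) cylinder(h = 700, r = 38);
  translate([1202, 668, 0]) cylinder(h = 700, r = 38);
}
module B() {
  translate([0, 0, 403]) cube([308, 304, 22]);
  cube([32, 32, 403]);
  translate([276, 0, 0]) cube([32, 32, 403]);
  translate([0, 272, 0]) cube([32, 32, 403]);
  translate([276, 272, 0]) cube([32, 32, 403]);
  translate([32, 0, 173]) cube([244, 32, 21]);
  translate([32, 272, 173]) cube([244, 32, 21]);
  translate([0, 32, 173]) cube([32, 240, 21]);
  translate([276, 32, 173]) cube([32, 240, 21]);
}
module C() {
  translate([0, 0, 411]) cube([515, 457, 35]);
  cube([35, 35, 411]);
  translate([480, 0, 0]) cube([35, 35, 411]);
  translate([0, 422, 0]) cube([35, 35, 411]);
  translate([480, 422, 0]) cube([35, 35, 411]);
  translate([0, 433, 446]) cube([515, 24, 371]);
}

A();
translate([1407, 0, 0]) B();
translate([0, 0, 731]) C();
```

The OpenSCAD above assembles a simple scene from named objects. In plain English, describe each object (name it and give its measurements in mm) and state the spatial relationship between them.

A is a rectangular dining table. The top is 1267×733×31 mm with its upper surface at z = 731 mm. It stands on four round legs of 76 mm diameter, each leg's bounding box inset 27 mm from the nearest pair of top edges, running from the floor to the underside of the top.

B is a four-legged stool. The seat is a 308×304×22 mm slab whose top surface is at z = 425 mm; four square legs, each 32×32 mm in cross-section, run from the floor (z = 0) to the underside of the seat, each flush with a corner of the seat. Four stretchers, 32 mm wide and 21 mm tall, connect adjacent legs with their undersides at z = 173 mm, each running between the inner faces of the legs it joins and aligned with the legs' outer faces on the other axis.

C is a chair: 515×457 mm seat, 35 mm thick, top at z = 446 mm, on four 35 mm square corner legs flush with the seat edges. A 24 mm thick backrest slab spans the full seat width, extending 371 mm above the seat top, its back face flush with the seat's +y edge.

The stool is on the floor beside the table on its +x side. The chair is on top of the table.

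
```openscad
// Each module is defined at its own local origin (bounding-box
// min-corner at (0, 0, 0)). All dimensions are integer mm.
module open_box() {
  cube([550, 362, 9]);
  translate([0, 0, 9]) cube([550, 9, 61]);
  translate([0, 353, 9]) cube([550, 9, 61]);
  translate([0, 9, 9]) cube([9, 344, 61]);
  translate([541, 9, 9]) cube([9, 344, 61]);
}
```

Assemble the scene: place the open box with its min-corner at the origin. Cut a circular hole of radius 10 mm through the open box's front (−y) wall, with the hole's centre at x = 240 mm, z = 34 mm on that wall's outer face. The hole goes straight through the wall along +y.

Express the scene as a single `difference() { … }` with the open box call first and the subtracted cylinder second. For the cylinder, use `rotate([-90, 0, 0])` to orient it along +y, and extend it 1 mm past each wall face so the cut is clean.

difference() {
  open_box();
  translate([240, -1, 34]) rotate([-90, 0, 0]) cylinder(h = 11, r = 10);
}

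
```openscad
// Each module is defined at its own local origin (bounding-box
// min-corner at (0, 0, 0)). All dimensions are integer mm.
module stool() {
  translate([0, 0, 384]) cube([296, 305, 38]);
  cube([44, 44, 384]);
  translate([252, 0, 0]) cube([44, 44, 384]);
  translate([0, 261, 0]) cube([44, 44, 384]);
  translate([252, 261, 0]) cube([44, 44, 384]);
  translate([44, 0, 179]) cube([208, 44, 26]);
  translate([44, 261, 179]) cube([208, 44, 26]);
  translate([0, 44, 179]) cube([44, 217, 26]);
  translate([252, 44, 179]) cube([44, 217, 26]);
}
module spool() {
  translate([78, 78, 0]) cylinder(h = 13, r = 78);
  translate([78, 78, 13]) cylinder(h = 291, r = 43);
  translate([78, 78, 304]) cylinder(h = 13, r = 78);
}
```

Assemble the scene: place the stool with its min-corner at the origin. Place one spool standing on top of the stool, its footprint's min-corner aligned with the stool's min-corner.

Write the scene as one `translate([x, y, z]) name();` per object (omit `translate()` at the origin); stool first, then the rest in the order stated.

stool();
translate([0, 0, 422]) spool();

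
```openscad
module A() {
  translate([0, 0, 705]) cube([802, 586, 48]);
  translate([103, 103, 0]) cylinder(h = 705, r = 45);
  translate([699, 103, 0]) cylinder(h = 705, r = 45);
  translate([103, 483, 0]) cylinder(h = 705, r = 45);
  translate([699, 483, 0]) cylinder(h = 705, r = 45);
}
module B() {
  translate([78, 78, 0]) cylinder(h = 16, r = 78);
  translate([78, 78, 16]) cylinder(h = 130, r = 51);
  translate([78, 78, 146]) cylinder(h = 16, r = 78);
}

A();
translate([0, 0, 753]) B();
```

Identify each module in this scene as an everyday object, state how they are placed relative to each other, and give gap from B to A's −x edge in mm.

A is a table. B is a spool. The spool is on top of the table. The gap from the spool to the table's −x edge is 0 mm.

The spool's min-x is at 0; the table's min-x is 0; gap = 0 mm.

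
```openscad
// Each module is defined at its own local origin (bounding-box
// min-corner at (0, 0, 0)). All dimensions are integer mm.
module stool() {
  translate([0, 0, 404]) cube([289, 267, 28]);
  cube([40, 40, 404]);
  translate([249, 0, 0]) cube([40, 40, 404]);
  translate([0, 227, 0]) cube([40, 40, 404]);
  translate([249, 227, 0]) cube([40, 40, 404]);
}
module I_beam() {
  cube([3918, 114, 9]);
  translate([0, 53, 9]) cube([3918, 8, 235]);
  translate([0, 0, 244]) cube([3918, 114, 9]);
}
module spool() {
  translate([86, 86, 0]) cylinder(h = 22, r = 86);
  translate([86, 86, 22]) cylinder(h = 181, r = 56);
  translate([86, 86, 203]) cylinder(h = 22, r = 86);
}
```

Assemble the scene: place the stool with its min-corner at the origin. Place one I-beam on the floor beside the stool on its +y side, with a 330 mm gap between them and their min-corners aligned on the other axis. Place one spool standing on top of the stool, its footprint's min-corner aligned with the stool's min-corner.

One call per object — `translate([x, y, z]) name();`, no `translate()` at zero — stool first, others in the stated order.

stool();
translate([0, 597, 0]) I_beam();
translate([0, 0, 432]) spool();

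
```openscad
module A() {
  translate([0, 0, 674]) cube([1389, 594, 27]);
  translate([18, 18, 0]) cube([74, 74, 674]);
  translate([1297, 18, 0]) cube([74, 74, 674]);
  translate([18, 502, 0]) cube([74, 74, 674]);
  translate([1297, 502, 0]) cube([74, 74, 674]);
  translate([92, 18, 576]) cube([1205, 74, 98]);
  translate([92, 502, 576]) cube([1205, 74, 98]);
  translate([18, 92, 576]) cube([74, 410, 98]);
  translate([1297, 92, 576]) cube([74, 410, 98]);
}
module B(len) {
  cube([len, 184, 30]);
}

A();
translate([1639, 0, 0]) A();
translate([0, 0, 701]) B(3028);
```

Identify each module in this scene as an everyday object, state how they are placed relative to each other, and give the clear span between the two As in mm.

Second table starts at x = 1639; first ends at x = 1389; clear span = 1639 − 1389 = 250 mm.

A is a table. B is a beam. A beam spans the tops of two tables. The clear span between the two tables is 250 mm.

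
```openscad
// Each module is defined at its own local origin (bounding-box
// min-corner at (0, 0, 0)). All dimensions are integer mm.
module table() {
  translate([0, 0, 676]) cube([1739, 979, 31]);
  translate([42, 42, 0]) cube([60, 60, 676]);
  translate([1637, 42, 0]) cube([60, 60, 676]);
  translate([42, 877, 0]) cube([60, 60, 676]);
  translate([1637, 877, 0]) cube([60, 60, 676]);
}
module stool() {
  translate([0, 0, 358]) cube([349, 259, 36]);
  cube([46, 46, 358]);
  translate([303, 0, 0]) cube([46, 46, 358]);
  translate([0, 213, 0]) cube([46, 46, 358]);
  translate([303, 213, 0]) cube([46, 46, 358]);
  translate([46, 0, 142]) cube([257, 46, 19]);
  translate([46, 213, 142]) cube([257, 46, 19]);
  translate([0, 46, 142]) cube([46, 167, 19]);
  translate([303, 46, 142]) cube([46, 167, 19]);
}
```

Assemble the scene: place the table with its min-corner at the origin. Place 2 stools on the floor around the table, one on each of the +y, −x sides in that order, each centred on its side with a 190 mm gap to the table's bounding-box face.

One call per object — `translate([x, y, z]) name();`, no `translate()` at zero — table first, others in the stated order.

table();
translate([695, 1169, 0]) stool();
translate([-539, 360, 0]) stool();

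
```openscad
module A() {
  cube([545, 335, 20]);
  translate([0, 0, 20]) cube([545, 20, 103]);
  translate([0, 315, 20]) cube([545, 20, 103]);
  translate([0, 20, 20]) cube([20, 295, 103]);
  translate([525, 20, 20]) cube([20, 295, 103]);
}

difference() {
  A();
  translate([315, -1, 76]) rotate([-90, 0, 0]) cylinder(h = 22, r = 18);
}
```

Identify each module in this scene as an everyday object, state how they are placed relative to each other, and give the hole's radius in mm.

A is an open box. The open box has a circular hole through its front wall. The hole's radius is 18 mm.

The subtracted cylinder has r = 18 mm.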